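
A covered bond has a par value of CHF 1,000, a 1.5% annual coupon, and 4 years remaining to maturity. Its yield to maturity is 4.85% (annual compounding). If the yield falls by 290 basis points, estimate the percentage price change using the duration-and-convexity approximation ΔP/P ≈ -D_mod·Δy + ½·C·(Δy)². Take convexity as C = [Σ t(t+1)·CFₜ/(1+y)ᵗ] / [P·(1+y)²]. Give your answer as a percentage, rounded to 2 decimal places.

With y = 0.0485:
  t   CF        PV=CF/(1+0.0485)^t    t·PV        t(t+1)·PV
  1        15.00        14.3062        14.3062          28.6123
  2        15.00        13.6444        27.2888          81.8664
  3        15.00        13.0133        39.0398         156.1591
  4     1,015.00       839.8318     3,359.3271      16,796.6355
  Σ                    880.7956     3,439.9618      17,063.2733
P = 880.7956; D_Mac = 3.90552 yrs; D_mod = 3.72486 yrs; C = 17.62180.
Duration effect: -3.72486 × (-0.029) = +0.108021
Convexity effect: 0.5 × 17.62180 × (-0.029)² = +0.0074100
ΔP/P ≈ +0.108021 + 0.0074100 = +0.115431 = +11.5431%.

+11.54%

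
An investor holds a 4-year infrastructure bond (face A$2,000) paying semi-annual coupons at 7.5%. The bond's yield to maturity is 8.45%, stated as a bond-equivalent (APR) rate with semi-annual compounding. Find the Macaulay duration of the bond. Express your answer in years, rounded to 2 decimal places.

3.52 years

Periodic yield y = 0.04225. Discount each cash flow and weight by its period:
  t   CF        PV=CF/(1+0.04225)^t    t·PV
  1        75.00        71.9597        71.9597
  2        75.00        69.0427       138.0853
  3        75.00        66.2438       198.7315
  4        75.00        63.5585       254.2340
  5        75.00        60.9820       304.9101
  6        75.00        58.5100       351.0598
  7        75.00        56.1381       392.9669
  8     2,075.00     1,490.1942    11,921.5537
  Σ                  1,936.6290    13,633.5010
Price P = Σ PV = 1,936.6290.
Macaulay duration = Σ(t·PV) / P = 13,633.5010 / 1,936.6290 = 7.03981 half-year periods.
In years: 7.03981 / 2 = 3.51991 years.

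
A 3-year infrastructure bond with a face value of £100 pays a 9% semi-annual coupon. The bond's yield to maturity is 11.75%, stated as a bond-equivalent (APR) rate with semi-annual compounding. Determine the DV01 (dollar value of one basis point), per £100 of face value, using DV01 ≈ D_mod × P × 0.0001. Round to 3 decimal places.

£0.024

Periodic yield y = 0.05875.
  t   CF        PV=CF/(1+0.05875)^t    t·PV
  1         4.50         4.2503         4.2503
  2         4.50         4.0144         8.0289
  3         4.50         3.7917        11.3751
  4         4.50         3.5813        14.3251
  5         4.50         3.3826        16.9128
  6       104.50        74.1918       445.1506
  Σ                     93.2120       500.0428
P = 93.2120; D_Mac = 5.36457 half-year periods = 2.68229 yrs; D_mod = 2.53345 yrs.
DV01 ≈ 2.53345 × 93.2120 × 0.0001 = 0.023615.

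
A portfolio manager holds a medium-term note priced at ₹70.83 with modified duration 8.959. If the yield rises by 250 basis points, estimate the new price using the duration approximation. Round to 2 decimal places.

Duration approximation: ΔP/P ≈ -D_mod · Δy = -8.959 × (+0.025) = -0.223975.
New price ≈ 70.83 × (1 - 0.223975) = 54.96585075.

₹54.97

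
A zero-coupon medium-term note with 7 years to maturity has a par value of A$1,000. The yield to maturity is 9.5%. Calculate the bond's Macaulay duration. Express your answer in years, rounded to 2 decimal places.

7.00 years

A zero-coupon bond has a single cash flow at maturity, so its Macaulay duration equals its maturity: 7 years.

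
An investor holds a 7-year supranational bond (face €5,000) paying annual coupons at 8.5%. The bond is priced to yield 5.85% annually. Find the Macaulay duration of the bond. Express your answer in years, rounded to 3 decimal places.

5.660 years

Periodic yield y = 0.0585. Discount each cash flow and weight by its year:
  t   CF        PV=CF/(1+0.0585)^t    t·PV
  1       425.00       401.5116       401.5116
  2       425.00       379.3213       758.6426
  3       425.00       358.3574     1,075.0721
  4       425.00       338.5521     1,354.2083
  5       425.00       319.8414     1,599.2068
  6       425.00       302.1647     1,812.9883
  7     5,425.00     3,643.8770    25,507.1388
  Σ                  5,743.6254    32,508.7685
Price P = Σ PV = 5,743.6254.
Macaulay duration = Σ(t·PV) / P = 32,508.7685 / 5,743.6254 = 5.65997 years.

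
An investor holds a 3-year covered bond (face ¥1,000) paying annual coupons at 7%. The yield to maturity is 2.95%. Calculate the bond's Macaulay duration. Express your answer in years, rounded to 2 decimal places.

2.82 years

Periodic yield y = 0.0295. Discount each cash flow and weight by its year:
  t   CF        PV=CF/(1+0.0295)^t    t·PV
  1        70.00        67.9942        67.9942
  2        70.00        66.0458       132.0916
  3     1,070.00       980.6290     2,941.8869
  Σ                  1,114.6690     3,141.9728
Price P = Σ PV = 1,114.6690.
Macaulay duration = Σ(t·PV) / P = 3,141.9728 / 1,114.6690 = 2.81875 years.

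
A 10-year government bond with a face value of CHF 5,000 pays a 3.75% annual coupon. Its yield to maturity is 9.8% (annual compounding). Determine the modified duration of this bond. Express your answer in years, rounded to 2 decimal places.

7.33 years

Periodic yield y = 0.098. First find Macaulay duration:
  t   CF        PV=CF/(1+0.098)^t    t·PV
  1       187.50       170.7650       170.7650
  2       187.50       155.5237       311.0474
  3       187.50       141.6427       424.9282
  4       187.50       129.0007       516.0026
  5       187.50       117.4869       587.4347
  6       187.50       107.0009       642.0051
  7       187.50        97.4507       682.1548
  8       187.50        88.7529       710.0232
  9       187.50        80.8314       727.4828
  10    5,187.50     2,036.7359    20,367.3585
  Σ                  3,125.1907    25,139.2023
P = 3,125.1907; Macaulay duration = 25,139.2023 / 3,125.1907 = 8.04405 years.
Modified duration = D_Mac / (1 + y) = 8.04405 / 1.098 = 7.32610 years.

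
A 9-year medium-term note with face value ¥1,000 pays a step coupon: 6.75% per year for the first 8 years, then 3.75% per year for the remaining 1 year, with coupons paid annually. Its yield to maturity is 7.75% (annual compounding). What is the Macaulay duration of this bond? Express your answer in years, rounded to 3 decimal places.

Periodic yield y = 0.0775. Discount each cash flow and weight by its year:
  t   CF        PV=CF/(1+0.0775)^t    t·PV
  1        67.50        62.6450        62.6450
  2        67.50        58.1392       116.2784
  3        67.50        53.9575       161.8725
  4        67.50        50.0766       200.3063
  5        67.50        46.4748       232.3739
  6        67.50        43.1320       258.7923
  7        67.50        40.0297       280.2082
  8        67.50        37.1506       297.2046
  9     1,037.50       529.9472     4,769.5247
  Σ                    921.5527     6,379.2061
Price P = Σ PV = 921.5527.
Macaulay duration = Σ(t·PV) / P = 6,379.2061 / 921.5527 = 6.92224 years.

6.922 years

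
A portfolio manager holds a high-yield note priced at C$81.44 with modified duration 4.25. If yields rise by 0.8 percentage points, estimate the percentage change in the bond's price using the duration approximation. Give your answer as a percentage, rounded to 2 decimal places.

-3.40%

Duration approximation: ΔP/P ≈ -D_mod · Δy = -4.25 × (+0.008) = -0.034000.
As a percentage: -3.4000%.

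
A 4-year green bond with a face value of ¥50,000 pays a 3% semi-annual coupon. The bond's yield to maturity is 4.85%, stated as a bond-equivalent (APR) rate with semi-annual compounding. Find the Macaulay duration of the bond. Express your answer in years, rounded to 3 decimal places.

Periodic yield y = 0.02425. Discount each cash flow and weight by its period:
  t   CF        PV=CF/(1+0.02425)^t    t·PV
  1       750.00       732.2431       732.2431
  2       750.00       714.9066     1,429.8132
  3       750.00       697.9806     2,093.9418
  4       750.00       681.4553     2,725.8212
  5       750.00       665.3213     3,326.6063
  6       750.00       649.5692     3,897.4152
  7       750.00       634.1901     4,439.3307
  8    50,750.00    41,897.5150   335,180.1204
  Σ                 46,673.1812   353,825.2919
Price P = Σ PV = 46,673.1812.
Macaulay duration = Σ(t·PV) / P = 353,825.2919 / 46,673.1812 = 7.58091 half-year periods.
In years: 7.58091 / 2 = 3.79046 years.

3.790 years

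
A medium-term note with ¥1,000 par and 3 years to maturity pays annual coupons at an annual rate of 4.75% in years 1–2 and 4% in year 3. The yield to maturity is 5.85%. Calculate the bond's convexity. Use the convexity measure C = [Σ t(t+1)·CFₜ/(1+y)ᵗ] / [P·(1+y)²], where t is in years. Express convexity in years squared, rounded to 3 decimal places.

10.059

With y = 0.0585:
  t   CF        PV=CF/(1+0.0585)^t    t·PV        t(t+1)·PV
  1        47.50        44.8748        44.8748          89.7496
  2        47.50        42.3947        84.7895         254.3684
  3     1,040.00       876.9216     2,630.7647      10,523.0588
  Σ                    964.1911     2,760.4290      10,867.1769
P = 964.1911.
Convexity = Σ t(t+1)·PV / [P·(1+y)²] = 10,867.1769 / (964.1911 × 1.120422) = 10.05940.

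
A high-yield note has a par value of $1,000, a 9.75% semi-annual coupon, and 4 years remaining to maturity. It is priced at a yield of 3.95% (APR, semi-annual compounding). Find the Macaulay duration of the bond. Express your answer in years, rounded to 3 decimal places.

Periodic yield y = 0.01975. Discount each cash flow and weight by its period:
  t   CF        PV=CF/(1+0.01975)^t    t·PV
  1        48.75        47.8058        47.8058
  2        48.75        46.8800        93.7599
  3        48.75        45.9720       137.9160
  4        48.75        45.0816       180.3266
  5        48.75        44.2085       221.0426
  6        48.75        43.3523       260.1139
  7        48.75        42.5127       297.5889
  8     1,048.75       896.8551     7,174.8405
  Σ                  1,212.6680     8,413.3942
Price P = Σ PV = 1,212.6680.
Macaulay duration = Σ(t·PV) / P = 8,413.3942 / 1,212.6680 = 6.93792 half-year periods.
In years: 6.93792 / 2 = 3.46896 years.

3.469 years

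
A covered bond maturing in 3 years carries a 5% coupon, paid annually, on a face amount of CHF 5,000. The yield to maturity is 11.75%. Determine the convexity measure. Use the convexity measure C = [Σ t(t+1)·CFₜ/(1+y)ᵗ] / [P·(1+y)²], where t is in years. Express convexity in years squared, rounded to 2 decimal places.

With y = 0.1175:
  t   CF        PV=CF/(1+0.1175)^t    t·PV        t(t+1)·PV
  1       250.00       223.7136       223.7136         447.4273
  2       250.00       200.1912       400.3824       1,201.1471
  3     5,250.00     3,761.9820    11,285.9459      45,143.7835
  Σ                  4,185.8868    11,910.0419      46,792.3578
P = 4,185.8868.
Convexity = Σ t(t+1)·PV / [P·(1+y)²] = 46,792.3578 / (4,185.8868 × 1.248806) = 8.95143.

8.95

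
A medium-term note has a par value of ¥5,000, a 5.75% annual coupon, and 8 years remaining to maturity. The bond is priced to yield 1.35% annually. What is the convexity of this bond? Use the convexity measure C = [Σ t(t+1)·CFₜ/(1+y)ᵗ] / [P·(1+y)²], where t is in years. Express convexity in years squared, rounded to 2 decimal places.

With y = 0.0135:
  t   CF        PV=CF/(1+0.0135)^t    t·PV        t(t+1)·PV
  1       287.50       283.6704       283.6704         567.3409
  2       287.50       279.8919       559.7838       1,679.3514
  3       287.50       276.1637       828.4911       3,313.9644
  4       287.50       272.4851     1,089.9406       5,449.7030
  5       287.50       268.8556     1,344.2780       8,065.6679
  6       287.50       265.2744     1,591.6464      11,141.5245
  7       287.50       261.7409     1,832.1862      14,657.4899
  8     5,287.50     4,749.6363    37,997.0905     341,973.8144
  Σ                  6,657.7184    45,527.0870     386,848.8565
P = 6,657.7184.
Convexity = Σ t(t+1)·PV / [P·(1+y)²] = 386,848.8565 / (6,657.7184 × 1.027182) = 56.56768.

56.57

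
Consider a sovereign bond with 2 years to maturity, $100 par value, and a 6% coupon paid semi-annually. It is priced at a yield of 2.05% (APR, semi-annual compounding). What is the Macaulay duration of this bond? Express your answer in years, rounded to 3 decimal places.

1.918 years

Periodic yield y = 0.01025. Discount each cash flow and weight by its period:
  t   CF        PV=CF/(1+0.01025)^t    t·PV
  1         3.00         2.9696         2.9696
  2         3.00         2.9394         5.8789
  3         3.00         2.9096         8.7288
  4       103.00        98.8830       395.5321
  Σ                    107.7016       413.1094
Price P = Σ PV = 107.7016.
Macaulay duration = Σ(t·PV) / P = 413.1094 / 107.7016 = 3.83568 half-year periods.
In years: 3.83568 / 2 = 1.91784 years.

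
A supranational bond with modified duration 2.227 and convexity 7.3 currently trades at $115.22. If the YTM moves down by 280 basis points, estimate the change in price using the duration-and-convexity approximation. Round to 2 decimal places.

Duration effect: -D_mod·Δy = -2.227 × (-0.028) = +0.062356
Convexity effect: ½·C·(Δy)² = 0.5 × 7.3 × (-0.028)² = +0.0028616
ΔP/P ≈ +0.062356 + 0.0028616 = +0.0652176
ΔP ≈ 115.22 × (+0.0652176) = +7.514371872.

+$7.51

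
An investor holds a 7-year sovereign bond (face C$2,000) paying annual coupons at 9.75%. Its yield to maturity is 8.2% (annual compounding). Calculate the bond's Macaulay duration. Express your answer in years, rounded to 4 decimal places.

5.4533 years

Periodic yield y = 0.082. Discount each cash flow and weight by its year:
  t   CF        PV=CF/(1+0.082)^t    t·PV
  1       195.00       180.2218       180.2218
  2       195.00       166.5636       333.1272
  3       195.00       153.9405       461.8214
  4       195.00       142.2740       569.0960
  5       195.00       131.4917       657.4585
  6       195.00       121.5265       729.1591
  7     2,195.00     1,264.2813     8,849.9688
  Σ                  2,160.2994    11,780.8528
Price P = Σ PV = 2,160.2994.
Macaulay duration = Σ(t·PV) / P = 11,780.8528 / 2,160.2994 = 5.45334 years.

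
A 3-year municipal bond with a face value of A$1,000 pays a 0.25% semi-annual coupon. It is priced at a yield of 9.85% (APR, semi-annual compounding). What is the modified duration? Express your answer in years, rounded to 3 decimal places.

Periodic yield y = 0.04925. First find Macaulay duration:
  t   CF        PV=CF/(1+0.04925)^t    t·PV
  1         1.25         1.1913         1.1913
  2         1.25         1.1354         2.2708
  3         1.25         1.0821         3.2463
  4         1.25         1.0313         4.1253
  5         1.25         0.9829         4.9146
  6     1,001.25       750.3582     4,502.1495
  Σ                    755.7813     4,517.8978
P = 755.7813; Macaulay duration = 4,517.8978 / 755.7813 = 5.97778 half-year periods = 2.98889 years.
Modified duration = D_Mac / (1 + y) = 2.98889 / 1.04925 = 2.84860 years.

2.849 years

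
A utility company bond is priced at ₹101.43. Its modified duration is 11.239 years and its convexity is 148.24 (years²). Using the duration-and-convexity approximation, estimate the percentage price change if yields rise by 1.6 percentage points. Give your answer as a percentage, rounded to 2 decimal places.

Duration effect: -D_mod·Δy = -11.239 × (+0.016) = -0.179824
Convexity effect: ½·C·(Δy)² = 0.5 × 148.24 × (0.016)² = +0.01897472
ΔP/P ≈ -0.179824 + 0.01897472 = -0.16084928
= -16.084928%.

-16.08%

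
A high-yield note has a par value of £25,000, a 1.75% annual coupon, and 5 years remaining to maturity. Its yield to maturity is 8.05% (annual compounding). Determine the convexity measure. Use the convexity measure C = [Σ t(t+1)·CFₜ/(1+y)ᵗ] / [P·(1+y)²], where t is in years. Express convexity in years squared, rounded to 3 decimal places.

24.334

With y = 0.0805:
  t   CF        PV=CF/(1+0.0805)^t    t·PV        t(t+1)·PV
  1       437.50       404.9051       404.9051         809.8103
  2       437.50       374.7387       749.4773       2,248.4320
  3       437.50       346.8197     1,040.4591       4,161.8363
  4       437.50       320.9807     1,283.9230       6,419.6148
  5    25,437.50    17,272.3158    86,361.5791     518,169.4747
  Σ                 18,719.7601    89,840.3436     531,809.1681
P = 18,719.7601.
Convexity = Σ t(t+1)·PV / [P·(1+y)²] = 531,809.1681 / (18,719.7601 × 1.167480) = 24.33358.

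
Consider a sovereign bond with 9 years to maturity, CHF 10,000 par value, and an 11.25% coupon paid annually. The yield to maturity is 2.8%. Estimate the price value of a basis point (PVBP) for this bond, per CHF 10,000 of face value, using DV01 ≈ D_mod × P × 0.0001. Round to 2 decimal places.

Periodic yield y = 0.028.
  t   CF        PV=CF/(1+0.028)^t    t·PV
  1     1,125.00     1,094.3580     1,094.3580
  2     1,125.00     1,064.5506     2,129.1011
  3     1,125.00     1,035.5550     3,106.6651
  4     1,125.00     1,007.3492     4,029.3970
  5     1,125.00       979.9117     4,899.5586
  6     1,125.00       953.2215     5,719.3291
  7     1,125.00       927.2583     6,490.8080
  8     1,125.00       902.0022     7,216.0177
  9    11,125.00     8,676.8480    78,091.6317
  Σ                 16,641.0545   112,776.8661
P = 16,641.0545; D_Mac = 6.77703 yrs; D_mod = 6.59244 yrs.
DV01 ≈ 6.59244 × 16,641.0545 × 0.0001 = 10.970512.

CHF 10.97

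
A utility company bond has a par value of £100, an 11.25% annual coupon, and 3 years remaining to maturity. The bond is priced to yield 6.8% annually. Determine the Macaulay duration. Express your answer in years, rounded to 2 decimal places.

Periodic yield y = 0.068. Discount each cash flow and weight by its year:
  t   CF        PV=CF/(1+0.068)^t    t·PV
  1        11.25        10.5337        10.5337
  2        11.25         9.8630        19.7260
  3       111.25        91.3243       273.9728
  Σ                    111.7210       304.2326
Price P = Σ PV = 111.7210.
Macaulay duration = Σ(t·PV) / P = 304.2326 / 111.7210 = 2.72315 years.

2.72 years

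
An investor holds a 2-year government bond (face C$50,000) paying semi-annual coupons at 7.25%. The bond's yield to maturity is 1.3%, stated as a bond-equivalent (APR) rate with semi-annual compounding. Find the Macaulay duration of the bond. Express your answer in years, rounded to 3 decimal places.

Periodic yield y = 0.0065. Discount each cash flow and weight by its period:
  t   CF        PV=CF/(1+0.0065)^t    t·PV
  1     1,812.50     1,800.7948     1,800.7948
  2     1,812.50     1,789.1653     3,578.3305
  3     1,812.50     1,777.6108     5,332.8324
  4    51,812.50    50,486.9844   201,947.9376
  Σ                 55,854.5553   212,659.8953
Price P = Σ PV = 55,854.5553.
Macaulay duration = Σ(t·PV) / P = 212,659.8953 / 55,854.5553 = 3.80739 half-year periods.
In years: 3.80739 / 2 = 1.90369 years.

1.904 years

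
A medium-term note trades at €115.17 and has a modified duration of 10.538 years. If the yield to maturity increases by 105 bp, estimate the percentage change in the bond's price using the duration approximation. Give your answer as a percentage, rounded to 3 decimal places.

-11.065%

Duration approximation: ΔP/P ≈ -D_mod · Δy = -10.538 × (+0.0105) = -0.110649.
As a percentage: -11.0649%.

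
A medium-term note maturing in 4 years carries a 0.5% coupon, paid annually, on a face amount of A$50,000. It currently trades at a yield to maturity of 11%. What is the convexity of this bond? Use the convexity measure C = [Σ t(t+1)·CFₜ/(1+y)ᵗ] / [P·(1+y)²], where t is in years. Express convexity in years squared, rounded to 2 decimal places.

16.03

With y = 0.11:
  t   CF        PV=CF/(1+0.11)^t    t·PV        t(t+1)·PV
  1       250.00       225.2252       225.2252         450.4505
  2       250.00       202.9056       405.8112       1,217.4336
  3       250.00       182.7978       548.3935       2,193.5741
  4    50,250.00    33,101.2315   132,404.9258     662,024.6290
  Σ                 33,712.1601   133,584.3558     665,886.0873
P = 33,712.1601.
Convexity = Σ t(t+1)·PV / [P·(1+y)²] = 665,886.0873 / (33,712.1601 × 1.232100) = 16.03125.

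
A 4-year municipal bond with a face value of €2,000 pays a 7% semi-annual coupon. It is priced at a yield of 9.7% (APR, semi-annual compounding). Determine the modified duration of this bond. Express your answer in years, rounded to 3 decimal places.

3.369 years

Periodic yield y = 0.0485. First find Macaulay duration:
  t   CF        PV=CF/(1+0.0485)^t    t·PV
  1        70.00        66.7620        66.7620
  2        70.00        63.6739       127.3477
  3        70.00        60.7285       182.1856
  4        70.00        57.9194       231.6777
  5        70.00        55.2403       276.2014
  6        70.00        52.6851       316.1103
  7        70.00        50.2480       351.7362
  8     2,070.00     1,417.1730    11,337.3839
  Σ                  1,824.4302    12,889.4049
P = 1,824.4302; Macaulay duration = 12,889.4049 / 1,824.4302 = 7.06489 half-year periods = 3.53245 years.
Modified duration = D_Mac / (1 + y) = 3.53245 / 1.0485 = 3.36905 years.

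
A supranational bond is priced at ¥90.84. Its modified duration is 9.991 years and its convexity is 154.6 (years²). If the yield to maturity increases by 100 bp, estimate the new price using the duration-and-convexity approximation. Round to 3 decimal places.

Duration effect: -D_mod·Δy = -9.991 × (+0.01) = -0.099910
Convexity effect: ½·C·(Δy)² = 0.5 × 154.6 × (0.01)² = +0.0077300
ΔP/P ≈ -0.099910 + 0.0077300 = -0.092180
New price ≈ 90.84 × (1 - 0.092180) = 82.4663688.

¥82.466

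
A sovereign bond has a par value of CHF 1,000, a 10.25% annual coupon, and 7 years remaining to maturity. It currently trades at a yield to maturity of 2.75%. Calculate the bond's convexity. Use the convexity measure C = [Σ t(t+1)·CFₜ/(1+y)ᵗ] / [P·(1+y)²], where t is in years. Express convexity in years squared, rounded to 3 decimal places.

With y = 0.0275:
  t   CF        PV=CF/(1+0.0275)^t    t·PV        t(t+1)·PV
  1       102.50        99.7567        99.7567         199.5134
  2       102.50        97.0868       194.1736         582.5208
  3       102.50        94.4884       283.4651       1,133.8605
  4       102.50        91.9595       367.8380       1,839.1898
  5       102.50        89.4983       447.4914       2,684.9485
  6       102.50        87.1030       522.6177       3,658.3241
  7     1,102.50       911.8130     6,382.6911      51,061.5285
  Σ                  1,471.7056     8,298.0336      61,159.8856
P = 1,471.7056.
Convexity = Σ t(t+1)·PV / [P·(1+y)²] = 61,159.8856 / (1,471.7056 × 1.055756) = 39.36244.

39.362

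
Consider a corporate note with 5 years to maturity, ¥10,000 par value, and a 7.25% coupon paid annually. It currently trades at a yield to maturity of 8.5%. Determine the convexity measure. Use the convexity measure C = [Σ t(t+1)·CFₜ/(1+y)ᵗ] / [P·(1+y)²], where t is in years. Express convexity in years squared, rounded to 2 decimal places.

With y = 0.085:
  t   CF        PV=CF/(1+0.085)^t    t·PV        t(t+1)·PV
  1       725.00       668.2028       668.2028       1,336.4055
  2       725.00       615.8551     1,231.7102       3,695.1305
  3       725.00       567.6084     1,702.8251       6,811.3005
  4       725.00       523.1414     2,092.5654      10,462.8271
  5    10,725.00     7,132.6122    35,663.0608     213,978.3649
  Σ                  9,507.4197    41,358.3643     236,284.0285
P = 9,507.4197.
Convexity = Σ t(t+1)·PV / [P·(1+y)²] = 236,284.0285 / (9,507.4197 × 1.177225) = 21.11117.

21.11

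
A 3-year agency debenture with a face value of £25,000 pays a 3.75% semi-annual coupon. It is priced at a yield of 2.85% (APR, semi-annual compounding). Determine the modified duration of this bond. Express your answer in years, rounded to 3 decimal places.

2.827 years

Periodic yield y = 0.01425. First find Macaulay duration:
  t   CF        PV=CF/(1+0.01425)^t    t·PV
  1       468.75       462.1642       462.1642
  2       468.75       455.6709       911.3417
  3       468.75       449.2688     1,347.8063
  4       468.75       442.9566     1,771.8266
  5       468.75       436.7332     2,183.6660
  6    25,468.75    23,395.7802   140,374.6811
  Σ                 25,642.5738   147,051.4858
P = 25,642.5738; Macaulay duration = 147,051.4858 / 25,642.5738 = 5.73466 half-year periods = 2.86733 years.
Modified duration = D_Mac / (1 + y) = 2.86733 / 1.01425 = 2.82705 years.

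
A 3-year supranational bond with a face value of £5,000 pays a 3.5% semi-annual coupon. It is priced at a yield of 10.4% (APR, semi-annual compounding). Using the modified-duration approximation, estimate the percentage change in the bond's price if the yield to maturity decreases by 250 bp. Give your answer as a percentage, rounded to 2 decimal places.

Periodic yield y = 0.052. Modified duration first:
  t   CF        PV=CF/(1+0.052)^t    t·PV
  1        87.50        83.1749        83.1749
  2        87.50        79.0636       158.1272
  3        87.50        75.1555       225.4665
  4        87.50        71.4406       285.7624
  5        87.50        67.9093       339.5466
  6     5,087.50     3,753.2715    22,519.6291
  Σ                  4,130.0154    23,611.7067
P = 4,130.0154; D_Mac = 5.71710 half-year periods = 2.85855 yrs; D_mod = 2.85855/(1+0.052) = 2.71725 yrs.
ΔP/P ≈ -D_mod · Δy = -2.71725 × (-0.025) = +0.067931 = +6.7931%.

+6.79%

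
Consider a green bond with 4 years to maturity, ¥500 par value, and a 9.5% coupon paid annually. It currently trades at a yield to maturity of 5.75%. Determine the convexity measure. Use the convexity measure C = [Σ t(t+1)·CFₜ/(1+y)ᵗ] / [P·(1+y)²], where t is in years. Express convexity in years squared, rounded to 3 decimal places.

15.157

With y = 0.0575:
  t   CF        PV=CF/(1+0.0575)^t    t·PV        t(t+1)·PV
  1        47.50        44.9173        44.9173          89.8345
  2        47.50        42.4749        84.9499         254.8497
  3        47.50        40.1654       120.4963         481.9852
  4       547.50       437.7868     1,751.1470       8,755.7351
  Σ                    565.3444     2,001.5105       9,582.4046
P = 565.3444.
Convexity = Σ t(t+1)·PV / [P·(1+y)²] = 9,582.4046 / (565.3444 × 1.118306) = 15.15656.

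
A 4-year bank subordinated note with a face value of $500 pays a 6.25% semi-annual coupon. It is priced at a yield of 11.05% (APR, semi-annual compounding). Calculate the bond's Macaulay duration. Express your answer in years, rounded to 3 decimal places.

Periodic yield y = 0.05525. Discount each cash flow and weight by its period:
  t   CF        PV=CF/(1+0.05525)^t    t·PV
  1       15.625        14.8069        14.8069
  2       15.625        14.0317        28.0633
  3       15.625        13.2970        39.8910
  4       15.625        12.6008        50.4033
  5       15.625        11.9411        59.7053
  6       15.625        11.3159        67.8952
  7       15.625        10.7234        75.0638
  8      515.625       335.3444     2,682.7553
  Σ                    424.0612     3,018.5842
Price P = Σ PV = 424.0612.
Macaulay duration = Σ(t·PV) / P = 3,018.5842 / 424.0612 = 7.11828 half-year periods.
In years: 7.11828 / 2 = 3.55914 years.

3.559 years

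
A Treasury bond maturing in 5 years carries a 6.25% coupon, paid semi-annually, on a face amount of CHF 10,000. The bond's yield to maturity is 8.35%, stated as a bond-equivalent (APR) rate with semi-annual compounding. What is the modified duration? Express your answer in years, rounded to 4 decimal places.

4.1625 years

Periodic yield y = 0.04175. First find Macaulay duration:
  t   CF        PV=CF/(1+0.04175)^t    t·PV
  1       312.50       299.9760       299.9760
  2       312.50       287.9539       575.9079
  3       312.50       276.4137       829.2410
  4       312.50       265.3359     1,061.3435
  5       312.50       254.7021     1,273.5104
  6       312.50       244.4944     1,466.9666
  7       312.50       234.6959     1,642.8711
  8       312.50       225.2900     1,802.3201
  9       312.50       216.2611     1,946.3500
  10   10,312.50     6,850.6041    68,506.0410
  Σ                  9,155.7271    79,404.5276
P = 9,155.7271; Macaulay duration = 79,404.5276 / 9,155.7271 = 8.67266 half-year periods = 4.33633 years.
Modified duration = D_Mac / (1 + y) = 4.33633 / 1.04175 = 4.16254 years.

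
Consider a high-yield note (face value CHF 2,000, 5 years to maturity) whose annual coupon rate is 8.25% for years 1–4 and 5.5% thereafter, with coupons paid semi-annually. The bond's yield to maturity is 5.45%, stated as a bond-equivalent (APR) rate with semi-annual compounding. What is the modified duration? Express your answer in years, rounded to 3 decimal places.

Periodic yield y = 0.02725. First find Macaulay duration:
  t   CF        PV=CF/(1+0.02725)^t    t·PV
  1        82.50        80.3115        80.3115
  2        82.50        78.1811       156.3622
  3        82.50        76.1072       228.3215
  4        82.50        74.0883       296.3530
  5        82.50        72.1229       360.6145
  6        82.50        70.2097       421.2581
  7        82.50        68.3472       478.4306
  8        82.50        66.5342       532.2734
  9        55.00        43.1795       388.6153
  10    2,055.00     1,570.5448    15,705.4479
  Σ                  2,199.6263    18,647.9879
P = 2,199.6263; Macaulay duration = 18,647.9879 / 2,199.6263 = 8.47780 half-year periods = 4.23890 years.
Modified duration = D_Mac / (1 + y) = 4.23890 / 1.02725 = 4.12645 years.

4.126 years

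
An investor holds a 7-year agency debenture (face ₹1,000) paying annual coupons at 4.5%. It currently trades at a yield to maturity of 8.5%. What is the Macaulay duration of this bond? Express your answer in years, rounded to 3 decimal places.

6.037 years

Periodic yield y = 0.085. Discount each cash flow and weight by its year:
  t   CF        PV=CF/(1+0.085)^t    t·PV
  1        45.00        41.4747        41.4747
  2        45.00        38.2255        76.4510
  3        45.00        35.2309       105.6926
  4        45.00        32.4708       129.8834
  5        45.00        29.9270       149.6352
  6        45.00        27.5825       165.4952
  7     1,045.00       590.3480     4,132.4363
  Σ                    795.2595     4,801.0682
Price P = Σ PV = 795.2595.
Macaulay duration = Σ(t·PV) / P = 4,801.0682 / 795.2595 = 6.03711 years.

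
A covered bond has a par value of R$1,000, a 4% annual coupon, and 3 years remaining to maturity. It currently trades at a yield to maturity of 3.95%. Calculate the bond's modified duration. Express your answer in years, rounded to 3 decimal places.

Periodic yield y = 0.0395. First find Macaulay duration:
  t   CF        PV=CF/(1+0.0395)^t    t·PV
  1        40.00        38.4800        38.4800
  2        40.00        37.0178        74.0357
  3     1,040.00       925.8910     2,777.6730
  Σ                  1,001.3889     2,890.1887
P = 1,001.3889; Macaulay duration = 2,890.1887 / 1,001.3889 = 2.88618 years.
Modified duration = D_Mac / (1 + y) = 2.88618 / 1.0395 = 2.77651 years.

2.777 years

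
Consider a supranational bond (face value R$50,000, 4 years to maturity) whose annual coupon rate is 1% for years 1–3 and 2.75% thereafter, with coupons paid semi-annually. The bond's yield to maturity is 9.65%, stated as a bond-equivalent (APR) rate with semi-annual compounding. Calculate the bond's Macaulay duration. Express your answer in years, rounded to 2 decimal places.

3.91 years

Periodic yield y = 0.04825. Discount each cash flow and weight by its period:
  t   CF        PV=CF/(1+0.04825)^t    t·PV
  1       250.00       238.4927       238.4927
  2       250.00       227.5151       455.0302
  3       250.00       217.0428       651.1284
  4       250.00       207.0525       828.2101
  5       250.00       197.5221       987.6104
  6       250.00       188.4303     1,130.5819
  7       687.50       494.3319     3,460.3230
  8    50,687.50    34,768.1756   278,145.4051
  Σ                 36,538.5631   285,896.7820
Price P = Σ PV = 36,538.5631.
Macaulay duration = Σ(t·PV) / P = 285,896.7820 / 36,538.5631 = 7.82452 half-year periods.
In years: 7.82452 / 2 = 3.91226 years.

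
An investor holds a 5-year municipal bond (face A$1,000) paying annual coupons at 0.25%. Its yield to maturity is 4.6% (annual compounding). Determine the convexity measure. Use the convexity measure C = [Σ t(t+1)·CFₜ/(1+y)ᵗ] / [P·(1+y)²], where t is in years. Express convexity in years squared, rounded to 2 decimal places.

27.21

With y = 0.046:
  t   CF        PV=CF/(1+0.046)^t    t·PV        t(t+1)·PV
  1         2.50         2.3901         2.3901           4.7801
  2         2.50         2.2849         4.5699          13.7097
  3         2.50         2.1845         6.5534          26.2136
  4         2.50         2.0884         8.3536          41.7680
  5     1,002.50       800.6191     4,003.0956      24,018.5737
  Σ                    809.5670     4,024.9626      24,105.0450
P = 809.5670.
Convexity = Σ t(t+1)·PV / [P·(1+y)²] = 24,105.0450 / (809.5670 × 1.094116) = 27.21396.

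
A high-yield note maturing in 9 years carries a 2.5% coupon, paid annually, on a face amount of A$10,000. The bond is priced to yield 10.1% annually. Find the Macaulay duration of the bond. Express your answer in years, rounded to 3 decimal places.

7.822 years

Periodic yield y = 0.101. Discount each cash flow and weight by its year:
  t   CF        PV=CF/(1+0.101)^t    t·PV
  1       250.00       227.0663       227.0663
  2       250.00       206.2364       412.4728
  3       250.00       187.3174       561.9521
  4       250.00       170.1339       680.5354
  5       250.00       154.5267       772.6333
  6       250.00       140.3512       842.1071
  7       250.00       127.4761       892.3327
  8       250.00       115.7821       926.2569
  9    10,250.00     4,311.5953    38,804.3581
  Σ                  5,640.4854    44,119.7148
Price P = Σ PV = 5,640.4854.
Macaulay duration = Σ(t·PV) / P = 44,119.7148 / 5,640.4854 = 7.82197 years.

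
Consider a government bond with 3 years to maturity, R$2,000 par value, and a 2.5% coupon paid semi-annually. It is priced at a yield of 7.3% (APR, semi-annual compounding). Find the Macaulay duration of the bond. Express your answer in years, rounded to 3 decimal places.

Periodic yield y = 0.0365. Discount each cash flow and weight by its period:
  t   CF        PV=CF/(1+0.0365)^t    t·PV
  1        25.00        24.1196        24.1196
  2        25.00        23.2703        46.5405
  3        25.00        22.4508        67.3524
  4        25.00        21.6602        86.6409
  5        25.00        20.8975       104.4873
  6     2,025.00     1,633.0865     9,798.5190
  Σ                  1,745.4849    10,127.6598
Price P = Σ PV = 1,745.4849.
Macaulay duration = Σ(t·PV) / P = 10,127.6598 / 1,745.4849 = 5.80220 half-year periods.
In years: 5.80220 / 2 = 2.90110 years.

2.901 years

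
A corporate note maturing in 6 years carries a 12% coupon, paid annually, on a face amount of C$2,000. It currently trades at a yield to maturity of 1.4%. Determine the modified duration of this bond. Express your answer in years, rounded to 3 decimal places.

Periodic yield y = 0.014. First find Macaulay duration:
  t   CF        PV=CF/(1+0.014)^t    t·PV
  1       240.00       236.6864       236.6864
  2       240.00       233.4185       466.8371
  3       240.00       230.1958       690.5874
  4       240.00       227.0175       908.0702
  5       240.00       223.8832     1,119.4159
  6     2,240.00     2,060.7262    12,364.3571
  Σ                  3,211.9276    15,785.9540
P = 3,211.9276; Macaulay duration = 15,785.9540 / 3,211.9276 = 4.91479 years.
Modified duration = D_Mac / (1 + y) = 4.91479 / 1.014 = 4.84693 years.

4.847 years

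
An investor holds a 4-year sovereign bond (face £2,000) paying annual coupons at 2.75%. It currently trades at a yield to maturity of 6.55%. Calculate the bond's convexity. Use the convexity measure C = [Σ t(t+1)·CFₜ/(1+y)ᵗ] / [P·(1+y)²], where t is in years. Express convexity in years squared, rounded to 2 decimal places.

16.62

With y = 0.0655:
  t   CF        PV=CF/(1+0.0655)^t    t·PV        t(t+1)·PV
  1        55.00        51.6190        51.6190         103.2379
  2        55.00        48.4458        96.8915         290.6746
  3        55.00        45.4676       136.4029         545.6116
  4     2,055.00     1,594.4027     6,377.6106      31,888.0532
  Σ                  1,739.9350     6,662.5240      32,827.5772
P = 1,739.9350.
Convexity = Σ t(t+1)·PV / [P·(1+y)²] = 32,827.5772 / (1,739.9350 × 1.135290) = 16.61877.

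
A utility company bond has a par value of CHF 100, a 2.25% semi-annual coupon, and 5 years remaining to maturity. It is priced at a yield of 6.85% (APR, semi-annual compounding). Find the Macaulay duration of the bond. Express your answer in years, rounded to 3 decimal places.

Periodic yield y = 0.03425. Discount each cash flow and weight by its period:
  t   CF        PV=CF/(1+0.03425)^t    t·PV
  1        1.125         1.0877         1.0877
  2        1.125         1.0517         2.1034
  3        1.125         1.0169         3.0507
  4        1.125         0.9832         3.9329
  5        1.125         0.9507         4.7533
  6        1.125         0.9192         5.5151
  7        1.125         0.8887         6.2212
  8        1.125         0.8593         6.8745
  9        1.125         0.8309         7.4777
  10     101.125        72.2110       722.1098
  Σ                     80.7993       763.1262
Price P = Σ PV = 80.7993.
Macaulay duration = Σ(t·PV) / P = 763.1262 / 80.7993 = 9.44471 half-year periods.
In years: 9.44471 / 2 = 4.72236 years.

4.722 years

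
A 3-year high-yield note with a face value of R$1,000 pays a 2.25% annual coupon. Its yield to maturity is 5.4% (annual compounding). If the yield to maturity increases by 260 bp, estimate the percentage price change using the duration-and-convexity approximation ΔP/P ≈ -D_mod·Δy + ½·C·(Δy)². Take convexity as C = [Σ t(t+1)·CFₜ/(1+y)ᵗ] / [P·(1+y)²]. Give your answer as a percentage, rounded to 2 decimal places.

-6.88%

With y = 0.054:
  t   CF        PV=CF/(1+0.054)^t    t·PV        t(t+1)·PV
  1        22.50        21.3472        21.3472          42.6945
  2        22.50        20.2536        40.5071         121.5213
  3     1,022.50       873.2558     2,619.7674      10,479.0697
  Σ                    914.8566     2,681.6218      10,643.2856
P = 914.8566; D_Mac = 2.93119 yrs; D_mod = 2.78102 yrs; C = 10.47229.
Duration effect: -2.78102 × (+0.026) = -0.072306
Convexity effect: 0.5 × 10.47229 × (0.026)² = +0.0035396
ΔP/P ≈ -0.072306 + 0.0035396 = -0.068767 = -6.8767%.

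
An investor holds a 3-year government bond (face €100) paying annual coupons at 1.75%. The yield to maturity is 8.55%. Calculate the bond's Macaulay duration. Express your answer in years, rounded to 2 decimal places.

2.94 years

Periodic yield y = 0.0855. Discount each cash flow and weight by its year:
  t   CF        PV=CF/(1+0.0855)^t    t·PV
  1         1.75         1.6122         1.6122
  2         1.75         1.4852         2.9704
  3       101.75        79.5509       238.6526
  Σ                     82.6482       243.2351
Price P = Σ PV = 82.6482.
Macaulay duration = Σ(t·PV) / P = 243.2351 / 82.6482 = 2.94302 years.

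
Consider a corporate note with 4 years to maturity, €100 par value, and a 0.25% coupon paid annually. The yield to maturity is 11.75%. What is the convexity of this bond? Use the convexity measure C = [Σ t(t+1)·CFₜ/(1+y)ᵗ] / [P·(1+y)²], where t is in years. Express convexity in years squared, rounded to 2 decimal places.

With y = 0.1175:
  t   CF        PV=CF/(1+0.1175)^t    t·PV        t(t+1)·PV
  1         0.25         0.2237         0.2237           0.4474
  2         0.25         0.2002         0.4004           1.2011
  3         0.25         0.1791         0.5374           2.1497
  4       100.25        64.2827       257.1309       1,285.6544
  Σ                     64.8858       258.2924       1,289.4527
P = 64.8858.
Convexity = Σ t(t+1)·PV / [P·(1+y)²] = 1,289.4527 / (64.8858 × 1.248806) = 15.91332.

15.91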